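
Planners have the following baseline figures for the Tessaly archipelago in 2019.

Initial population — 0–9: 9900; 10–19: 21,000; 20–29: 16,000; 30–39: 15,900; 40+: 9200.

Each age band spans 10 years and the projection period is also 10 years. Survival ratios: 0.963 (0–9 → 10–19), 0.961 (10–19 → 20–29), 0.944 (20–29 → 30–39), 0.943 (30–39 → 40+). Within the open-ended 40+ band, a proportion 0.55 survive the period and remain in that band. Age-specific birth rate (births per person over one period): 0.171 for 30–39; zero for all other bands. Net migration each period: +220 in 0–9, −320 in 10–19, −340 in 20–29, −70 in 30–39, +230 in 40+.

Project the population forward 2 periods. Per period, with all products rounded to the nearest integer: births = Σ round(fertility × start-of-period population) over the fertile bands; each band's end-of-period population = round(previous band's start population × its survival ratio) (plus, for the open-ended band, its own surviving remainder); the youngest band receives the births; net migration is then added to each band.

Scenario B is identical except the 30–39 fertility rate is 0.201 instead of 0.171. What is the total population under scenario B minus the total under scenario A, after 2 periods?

(Groups numbered youngest = 1 to oldest = 5.)
[period 1]
Births: 15900 * 0.171 = 2719
Group 2: 9900 * 0.963 = 9534
Group 3: 21000 * 0.961 = 20181
Group 4: 16000 * 0.944 = 15104
Group 5: 15900 * 0.943 + 9200 * 0.55 = 14994 + 5060 = 20054
Net migration: Group 1 + 220 → 2939; Group 2 − 320 → 9214; Group 3 − 340 → 19841; Group 4 − 70 → 15034; Group 5 + 230 → 20284
→ [2939, 9214, 19841, 15034, 20284]
[period 2]
Births: 15034 * 0.171 = 2571
Group 2: 2939 * 0.963 = 2830
Group 3: 9214 * 0.961 = 8855
Group 4: 19841 * 0.944 = 18730
Group 5: 15034 * 0.943 + 20284 * 0.55 = 14177 + 11156 = 25333
Net migration: Group 1 + 220 → 2791; Group 2 − 320 → 2510; Group 3 − 340 → 8515; Group 4 − 70 → 18660; Group 5 + 230 → 25563
→ [2791, 2510, 8515, 18660, 25563]
Scenario A total after 2 periods: 58039
Scenario B projection —
[period 1]
Births: 15900 * 0.201 = 3196
Group 2: 9900 * 0.963 = 9534
Group 3: 21000 * 0.961 = 20181
Group 4: 16000 * 0.944 = 15104
Group 5: 15900 * 0.943 + 9200 * 0.55 = 14994 + 5060 = 20054
Net migration: Group 1 + 220 → 3416; Group 2 − 320 → 9214; Group 3 − 340 → 19841; Group 4 − 70 → 15034; Group 5 + 230 → 20284
→ [3416, 9214, 19841, 15034, 20284]
[period 2]
Births: 15034 * 0.201 = 3022
Group 2: 3416 * 0.963 = 3290
Group 3: 9214 * 0.961 = 8855
Group 4: 19841 * 0.944 = 18730
Group 5: 15034 * 0.943 + 20284 * 0.55 = 14177 + 11156 = 25333
Net migration: Group 1 + 220 → 3242; Group 2 − 320 → 2970; Group 3 − 340 → 8515; Group 4 − 70 → 18660; Group 5 + 230 → 25563
→ [3242, 2970, 8515, 18660, 25563]
Scenario B total after 2 periods: 58950
Difference B − A = 58950 − 58039 = 911

911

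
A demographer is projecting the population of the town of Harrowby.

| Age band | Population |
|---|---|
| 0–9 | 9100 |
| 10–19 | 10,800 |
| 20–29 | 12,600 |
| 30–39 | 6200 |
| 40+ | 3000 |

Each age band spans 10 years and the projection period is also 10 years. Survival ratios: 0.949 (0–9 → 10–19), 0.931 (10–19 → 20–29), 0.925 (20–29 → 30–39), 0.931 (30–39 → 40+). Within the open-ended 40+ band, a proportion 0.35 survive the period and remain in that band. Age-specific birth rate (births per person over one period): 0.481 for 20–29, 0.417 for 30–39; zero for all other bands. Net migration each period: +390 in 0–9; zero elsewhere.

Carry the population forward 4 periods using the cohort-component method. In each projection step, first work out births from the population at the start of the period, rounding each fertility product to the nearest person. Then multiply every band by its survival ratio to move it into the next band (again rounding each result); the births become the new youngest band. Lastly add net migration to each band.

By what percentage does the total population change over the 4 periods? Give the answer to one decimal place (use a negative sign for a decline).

Numbering the bands 1..5 from youngest to oldest:
[period 1]
Births: 12600 * 0.481 = 6061 ; 6200 * 0.417 = 2585 → total 8646
Band 2: 9100 * 0.949 = 8636
Band 3: 10800 * 0.931 = 10055
Band 4: 12600 * 0.925 = 11655
Band 5: 6200 * 0.931 + 3000 * 0.35 = 5772 + 1050 = 6822
Net migration: Band 1 + 390 → 9036
Population now: 0–9=9036, 10–19=8636, 20–29=10055, 30–39=11655, 40+=6822
[period 2]
Births: 10055 * 0.481 = 4836 ; 11655 * 0.417 = 4860 → total 9696
Band 2: 9036 * 0.949 = 8575
Band 3: 8636 * 0.931 = 8040
Band 4: 10055 * 0.925 = 9301
Band 5: 11655 * 0.931 + 6822 * 0.35 = 10851 + 2388 = 13239
Net migration: Band 1 + 390 → 10086
Population now: 0–9=10086, 10–19=8575, 20–29=8040, 30–39=9301, 40+=13239
[period 3]
Births: 8040 * 0.481 = 3867 ; 9301 * 0.417 = 3879 → total 7746
Band 2: 10086 * 0.949 = 9572
Band 3: 8575 * 0.931 = 7983
Band 4: 8040 * 0.925 = 7437
Band 5: 9301 * 0.931 + 13239 * 0.35 = 8659 + 4634 = 13293
Net migration: Band 1 + 390 → 8136
Population now: 0–9=8136, 10–19=9572, 20–29=7983, 30–39=7437, 40+=13293
[period 4]
Births: 7983 * 0.481 = 3840 ; 7437 * 0.417 = 3101 → total 6941
Band 2: 8136 * 0.949 = 7721
Band 3: 9572 * 0.931 = 8912
Band 4: 7983 * 0.925 = 7384
Band 5: 7437 * 0.931 + 13293 * 0.35 = 6924 + 4653 = 11577
Net migration: Band 1 + 390 → 7331
Population now: 0–9=7331, 10–19=7721, 20–29=8912, 30–39=7384, 40+=11577
Total: 41700 → 42925; change = 1225; percentage change = 2.9%

2.9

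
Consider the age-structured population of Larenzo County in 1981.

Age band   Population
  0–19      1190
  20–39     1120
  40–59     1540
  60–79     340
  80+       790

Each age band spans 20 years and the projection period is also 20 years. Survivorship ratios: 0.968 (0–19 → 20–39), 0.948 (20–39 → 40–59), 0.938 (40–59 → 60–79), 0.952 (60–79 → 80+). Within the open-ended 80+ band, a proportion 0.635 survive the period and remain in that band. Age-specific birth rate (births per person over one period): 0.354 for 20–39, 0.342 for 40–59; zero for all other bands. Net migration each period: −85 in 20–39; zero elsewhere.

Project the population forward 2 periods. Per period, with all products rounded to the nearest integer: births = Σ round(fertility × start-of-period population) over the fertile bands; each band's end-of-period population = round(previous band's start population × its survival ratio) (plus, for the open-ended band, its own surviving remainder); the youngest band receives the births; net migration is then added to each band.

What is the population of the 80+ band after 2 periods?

1901

Numbering the bands 1..5 from youngest to oldest:
[period 1]
Births: 1120 × 0.354 = 396  |  1540 × 0.342 = 527 ⇒ total 923
Band 2: 1190 × 0.968 = 1152
Band 3: 1120 × 0.948 = 1062
Band 4: 1540 × 0.938 = 1445
Band 5: 340 × 0.952 + 790 × 0.635 = 324 + 502 = 826
Net migration: Band 2 − 85 → 1067
Population now: 0–19=923, 20–39=1067, 40–59=1062, 60–79=1445, 80+=826
[period 2]
Births: 1067 × 0.354 = 378  |  1062 × 0.342 = 363 ⇒ total 741
Band 2: 923 × 0.968 = 893
Band 3: 1067 × 0.948 = 1012
Band 4: 1062 × 0.938 = 996
Band 5: 1445 × 0.952 + 826 × 0.635 = 1376 + 525 = 1901
Net migration: Band 2 − 85 → 808
Population now: 0–19=741, 20–39=808, 40–59=1012, 60–79=996, 80+=1901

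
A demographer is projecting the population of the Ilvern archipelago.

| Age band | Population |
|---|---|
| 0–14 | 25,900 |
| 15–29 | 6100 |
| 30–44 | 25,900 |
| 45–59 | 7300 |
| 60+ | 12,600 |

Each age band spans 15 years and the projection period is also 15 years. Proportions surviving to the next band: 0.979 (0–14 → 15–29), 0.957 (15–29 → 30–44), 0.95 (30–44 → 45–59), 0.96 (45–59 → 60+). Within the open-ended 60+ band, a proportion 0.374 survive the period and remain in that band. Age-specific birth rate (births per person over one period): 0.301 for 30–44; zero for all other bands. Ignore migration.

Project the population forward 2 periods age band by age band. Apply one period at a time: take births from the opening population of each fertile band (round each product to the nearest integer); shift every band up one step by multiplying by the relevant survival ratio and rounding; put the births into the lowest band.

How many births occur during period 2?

1757

— Period 1 —
Births: 25900 * 0.301 = 7796
15–29: 25900 * 0.979 = 25356
30–44: 6100 * 0.957 = 5838
45–59: 25900 * 0.95 = 24605
60+: 7300 * 0.96 + 12600 * 0.374 = 7008 + 4712 = 11720
Population now: 0–14=7796, 15–29=25356, 30–44=5838, 45–59=24605, 60+=11720
— Period 2 —
Births: 5838 * 0.301 = 1757
15–29: 7796 * 0.979 = 7632
30–44: 25356 * 0.957 = 24266
45–59: 5838 * 0.95 = 5546
60+: 24605 * 0.96 + 11720 * 0.374 = 23621 + 4383 = 28004
Population now: 0–14=1757, 15–29=7632, 30–44=24266, 45–59=5546, 60+=28004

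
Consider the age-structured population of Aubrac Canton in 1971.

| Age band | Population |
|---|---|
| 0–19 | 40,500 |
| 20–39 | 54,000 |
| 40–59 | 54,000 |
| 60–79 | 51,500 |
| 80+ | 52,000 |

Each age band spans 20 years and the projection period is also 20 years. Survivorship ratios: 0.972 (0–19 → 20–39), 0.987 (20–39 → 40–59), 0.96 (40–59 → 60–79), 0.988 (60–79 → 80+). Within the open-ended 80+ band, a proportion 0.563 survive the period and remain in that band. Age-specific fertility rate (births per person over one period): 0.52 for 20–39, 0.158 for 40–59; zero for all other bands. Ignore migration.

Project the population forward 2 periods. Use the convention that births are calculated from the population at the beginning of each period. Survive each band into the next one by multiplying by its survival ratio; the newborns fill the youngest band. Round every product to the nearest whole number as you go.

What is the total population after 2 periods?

Period 1:
Births: 54000 * 0.52 = 28080  |  54000 * 0.158 = 8532 → total 36612
20–39: 40500 * 0.972 = 39366
40–59: 54000 * 0.987 = 53298
60–79: 54000 * 0.96 = 51840
80+: 51500 * 0.988 + 52000 * 0.563 = 50882 + 29276 = 80158
Population now: 0–19=36612, 20–39=39366, 40–59=53298, 60–79=51840, 80+=80158
Period 2:
Births: 39366 * 0.52 = 20470  |  53298 * 0.158 = 8421 → total 28891
20–39: 36612 * 0.972 = 35587
40–59: 39366 * 0.987 = 38854
60–79: 53298 * 0.96 = 51166
80+: 51840 * 0.988 + 80158 * 0.563 = 51218 + 45129 = 96347
Population now: 0–19=28891, 20–39=35587, 40–59=38854, 60–79=51166, 80+=96347
Total after period 2: 28891 + 35587 + 38854 + 51166 + 96347 = 250845

250845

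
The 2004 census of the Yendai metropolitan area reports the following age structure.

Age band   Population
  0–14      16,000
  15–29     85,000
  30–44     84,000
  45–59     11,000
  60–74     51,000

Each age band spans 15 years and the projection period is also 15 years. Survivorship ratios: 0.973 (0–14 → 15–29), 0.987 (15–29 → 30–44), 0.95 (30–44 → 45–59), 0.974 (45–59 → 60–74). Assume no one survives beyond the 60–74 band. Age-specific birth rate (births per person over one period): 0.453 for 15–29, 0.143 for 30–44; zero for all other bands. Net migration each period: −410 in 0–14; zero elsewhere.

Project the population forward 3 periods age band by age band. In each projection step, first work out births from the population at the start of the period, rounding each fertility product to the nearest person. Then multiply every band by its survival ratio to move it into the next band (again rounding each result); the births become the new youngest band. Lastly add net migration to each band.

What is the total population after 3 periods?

182355

Call the groups 1 to 5, youngest first.
— Period 1 —
Births: 85000 * 0.453 = 38505, 84000 * 0.143 = 12012 — total 50517
Group 2: 16000 * 0.973 = 15568
Group 3: 85000 * 0.987 = 83895
Group 4: 84000 * 0.95 = 79800
Group 5: 11000 * 0.974 = 10714
Net migration: Group 1 − 410 → 50107
Population now: 0–14=50107, 15–29=15568, 30–44=83895, 45–59=79800, 60–74=10714
— Period 2 —
Births: 15568 * 0.453 = 7052, 83895 * 0.143 = 11997 — total 19049
Group 2: 50107 * 0.973 = 48754
Group 3: 15568 * 0.987 = 15366
Group 4: 83895 * 0.95 = 79700
Group 5: 79800 * 0.974 = 77725
Net migration: Group 1 − 410 → 18639
Population now: 0–14=18639, 15–29=48754, 30–44=15366, 45–59=79700, 60–74=77725
— Period 3 —
Births: 48754 * 0.453 = 22086, 15366 * 0.143 = 2197 — total 24283
Group 2: 18639 * 0.973 = 18136
Group 3: 48754 * 0.987 = 48120
Group 4: 15366 * 0.95 = 14598
Group 5: 79700 * 0.974 = 77628
Net migration: Group 1 − 410 → 23873
Population now: 0–14=23873, 15–29=18136, 30–44=48120, 45–59=14598, 60–74=77628
Total after period 3: 23873 + 18136 + 48120 + 14598 + 77628 = 182355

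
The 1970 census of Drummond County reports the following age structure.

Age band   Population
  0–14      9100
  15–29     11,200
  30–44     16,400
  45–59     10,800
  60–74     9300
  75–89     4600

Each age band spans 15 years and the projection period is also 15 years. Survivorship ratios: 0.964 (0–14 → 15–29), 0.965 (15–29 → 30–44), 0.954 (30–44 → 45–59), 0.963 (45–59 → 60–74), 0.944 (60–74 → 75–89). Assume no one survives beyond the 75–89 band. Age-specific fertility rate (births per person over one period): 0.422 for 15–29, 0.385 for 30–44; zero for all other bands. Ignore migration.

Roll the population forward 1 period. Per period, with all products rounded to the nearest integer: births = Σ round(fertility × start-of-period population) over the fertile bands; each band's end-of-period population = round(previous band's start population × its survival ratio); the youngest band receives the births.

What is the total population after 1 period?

65445

Numbering the bands 1..6 from youngest to oldest:
[period 1]
Births: 11200 * 0.422 = 4726 ; 16400 * 0.385 = 6314 — total 11040
Band 2: 9100 * 0.964 = 8772
Band 3: 11200 * 0.965 = 10808
Band 4: 16400 * 0.954 = 15646
Band 5: 10800 * 0.963 = 10400
Band 6: 9300 * 0.944 = 8779
→ [11040, 8772, 10808, 15646, 10400, 8779]
Total after period 1: 11040 + 8772 + 10808 + 15646 + 10400 + 8779 = 65445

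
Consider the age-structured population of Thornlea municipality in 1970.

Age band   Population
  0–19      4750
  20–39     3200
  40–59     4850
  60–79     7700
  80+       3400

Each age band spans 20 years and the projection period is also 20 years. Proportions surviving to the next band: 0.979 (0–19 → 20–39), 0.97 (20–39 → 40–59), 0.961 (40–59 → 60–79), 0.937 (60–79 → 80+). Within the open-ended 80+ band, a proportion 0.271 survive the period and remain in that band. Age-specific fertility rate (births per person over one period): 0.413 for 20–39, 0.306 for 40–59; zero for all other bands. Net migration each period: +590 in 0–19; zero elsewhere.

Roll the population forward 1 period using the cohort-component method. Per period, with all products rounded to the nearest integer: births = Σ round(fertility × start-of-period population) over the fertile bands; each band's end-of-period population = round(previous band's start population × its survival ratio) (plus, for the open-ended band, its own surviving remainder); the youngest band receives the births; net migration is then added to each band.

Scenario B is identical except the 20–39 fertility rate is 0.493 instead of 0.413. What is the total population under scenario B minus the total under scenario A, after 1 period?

— Period 1 —
Births: 3200 * 0.413 = 1322 ; 4850 * 0.306 = 1484 → total 2806
20–39: 4750 * 0.979 = 4650
40–59: 3200 * 0.97 = 3104
60–79: 4850 * 0.961 = 4661
80+: 7700 * 0.937 + 3400 * 0.271 = 7215 + 921 = 8136
Net migration: 0–19 + 590 → 3396
End of period: [3396, 4650, 3104, 4661, 8136]
Scenario A total after 1 period: 23947
Scenario B projection —
— Period 1 —
Births: 3200 * 0.493 = 1578 ; 4850 * 0.306 = 1484 → total 3062
20–39: 4750 * 0.979 = 4650
40–59: 3200 * 0.97 = 3104
60–79: 4850 * 0.961 = 4661
80+: 7700 * 0.937 + 3400 * 0.271 = 7215 + 921 = 8136
Net migration: 0–19 + 590 → 3652
End of period: [3652, 4650, 3104, 4661, 8136]
Scenario B total after 1 period: 24203
Difference B − A = 24203 − 23947 = 256

256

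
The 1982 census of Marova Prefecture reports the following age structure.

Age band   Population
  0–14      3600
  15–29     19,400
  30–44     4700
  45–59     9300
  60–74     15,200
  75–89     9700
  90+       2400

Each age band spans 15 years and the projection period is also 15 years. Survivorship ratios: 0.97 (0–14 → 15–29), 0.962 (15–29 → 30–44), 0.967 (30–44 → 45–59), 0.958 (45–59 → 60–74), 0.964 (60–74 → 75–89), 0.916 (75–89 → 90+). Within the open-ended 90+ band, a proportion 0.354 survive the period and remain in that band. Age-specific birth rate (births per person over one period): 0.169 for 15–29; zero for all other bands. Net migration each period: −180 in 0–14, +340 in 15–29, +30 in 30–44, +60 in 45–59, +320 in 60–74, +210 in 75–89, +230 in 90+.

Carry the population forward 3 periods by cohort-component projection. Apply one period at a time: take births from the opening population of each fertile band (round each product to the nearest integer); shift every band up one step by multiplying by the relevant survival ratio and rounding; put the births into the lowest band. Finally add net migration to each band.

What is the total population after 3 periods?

45269

Let group 1 be 0–14 through group 7 = 90+.
After projecting period 1:
Births: 19400 * 0.169 = 3279
Group 2: 3600 * 0.97 = 3492
Group 3: 19400 * 0.962 = 18663
Group 4: 4700 * 0.967 = 4545
Group 5: 9300 * 0.958 = 8909
Group 6: 15200 * 0.964 = 14653
Group 7: 9700 * 0.916 + 2400 * 0.354 = 8885 + 850 = 9735
Net migration: Group 1 − 180 → 3099; Group 2 + 340 → 3832; Group 3 + 30 → 18693; Group 4 + 60 → 4605; Group 5 + 320 → 9229; Group 6 + 210 → 14863; Group 7 + 230 → 9965
End of period: [3099, 3832, 18693, 4605, 9229, 14863, 9965]
After projecting period 2:
Births: 3832 * 0.169 = 648
Group 2: 3099 * 0.97 = 3006
Group 3: 3832 * 0.962 = 3686
Group 4: 18693 * 0.967 = 18076
Group 5: 4605 * 0.958 = 4412
Group 6: 9229 * 0.964 = 8897
Group 7: 14863 * 0.916 + 9965 * 0.354 = 13615 + 3528 = 17143
Net migration: Group 1 − 180 → 468; Group 2 + 340 → 3346; Group 3 + 30 → 3716; Group 4 + 60 → 18136; Group 5 + 320 → 4732; Group 6 + 210 → 9107; Group 7 + 230 → 17373
End of period: [468, 3346, 3716, 18136, 4732, 9107, 17373]
After projecting period 3:
Births: 3346 * 0.169 = 565
Group 2: 468 * 0.97 = 454
Group 3: 3346 * 0.962 = 3219
Group 4: 3716 * 0.967 = 3593
Group 5: 18136 * 0.958 = 17374
Group 6: 4732 * 0.964 = 4562
Group 7: 9107 * 0.916 + 17373 * 0.354 = 8342 + 6150 = 14492
Net migration: Group 1 − 180 → 385; Group 2 + 340 → 794; Group 3 + 30 → 3249; Group 4 + 60 → 3653; Group 5 + 320 → 17694; Group 6 + 210 → 4772; Group 7 + 230 → 14722
End of period: [385, 794, 3249, 3653, 17694, 4772, 14722]
Total after period 3: 385 + 794 + 3249 + 3653 + 17694 + 4772 + 14722 = 45269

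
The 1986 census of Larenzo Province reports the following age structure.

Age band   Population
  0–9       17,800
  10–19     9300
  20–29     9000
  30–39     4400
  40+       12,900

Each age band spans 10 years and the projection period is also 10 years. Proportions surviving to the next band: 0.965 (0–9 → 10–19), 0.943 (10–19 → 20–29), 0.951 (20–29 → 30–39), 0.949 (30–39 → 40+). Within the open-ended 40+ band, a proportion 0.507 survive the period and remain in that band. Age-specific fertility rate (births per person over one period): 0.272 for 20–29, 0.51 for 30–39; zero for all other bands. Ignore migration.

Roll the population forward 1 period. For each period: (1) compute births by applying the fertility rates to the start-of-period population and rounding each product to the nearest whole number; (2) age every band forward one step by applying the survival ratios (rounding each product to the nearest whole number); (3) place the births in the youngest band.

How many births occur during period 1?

[period 1]
Births: 9000 × 0.272 = 2448  |  4400 × 0.51 = 2244 → 4692
10–19: 17800 × 0.965 = 17177
20–29: 9300 × 0.943 = 8770
30–39: 9000 × 0.951 = 8559
40+: 4400 × 0.949 + 12900 × 0.507 = 4176 + 6540 = 10716
Population now: 0–9=4692, 10–19=17177, 20–29=8770, 30–39=8559, 40+=10716

4692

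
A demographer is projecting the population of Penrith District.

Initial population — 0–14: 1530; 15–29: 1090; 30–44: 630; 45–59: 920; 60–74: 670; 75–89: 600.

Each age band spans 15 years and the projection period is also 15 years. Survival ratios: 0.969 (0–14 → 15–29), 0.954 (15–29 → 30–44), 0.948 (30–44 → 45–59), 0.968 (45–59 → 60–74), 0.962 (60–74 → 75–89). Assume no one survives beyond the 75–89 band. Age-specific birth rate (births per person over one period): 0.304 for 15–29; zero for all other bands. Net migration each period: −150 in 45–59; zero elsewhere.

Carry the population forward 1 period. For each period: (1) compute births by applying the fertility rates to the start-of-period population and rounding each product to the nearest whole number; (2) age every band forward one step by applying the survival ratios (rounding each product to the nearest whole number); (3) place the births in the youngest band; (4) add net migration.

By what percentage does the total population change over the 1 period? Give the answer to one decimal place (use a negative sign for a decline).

-11.1

(Groups numbered youngest = 1 to oldest = 6.)
Period 1:
Births: 1090 × 0.304 = 331
Group 2: 1530 × 0.969 = 1483
Group 3: 1090 × 0.954 = 1040
Group 4: 630 × 0.948 = 597
Group 5: 920 × 0.968 = 891
Group 6: 670 × 0.962 = 645
Net migration: Group 4 − 150 → 447
End of period: [331, 1483, 1040, 447, 891, 645]
Total: 5440 → 4837; change = -603; percentage change = -11.1%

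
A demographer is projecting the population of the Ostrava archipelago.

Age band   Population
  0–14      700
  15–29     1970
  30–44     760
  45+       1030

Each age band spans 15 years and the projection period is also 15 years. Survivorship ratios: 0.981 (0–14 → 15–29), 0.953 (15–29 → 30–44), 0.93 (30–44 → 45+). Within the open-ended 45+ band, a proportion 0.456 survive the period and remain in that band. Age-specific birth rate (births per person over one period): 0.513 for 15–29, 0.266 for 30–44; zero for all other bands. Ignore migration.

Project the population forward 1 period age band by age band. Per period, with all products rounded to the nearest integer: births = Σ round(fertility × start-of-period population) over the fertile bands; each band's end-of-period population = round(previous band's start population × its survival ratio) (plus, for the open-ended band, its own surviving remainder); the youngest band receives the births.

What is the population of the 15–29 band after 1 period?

687

Period 1:
Births: 1970 × 0.513 = 1011, 760 × 0.266 = 202 → 1213
15–29: 700 × 0.981 = 687
30–44: 1970 × 0.953 = 1877
45+: 760 × 0.93 + 1030 × 0.456 = 707 + 470 = 1177
Population now: 0–14=1213, 15–29=687, 30–44=1877, 45+=1177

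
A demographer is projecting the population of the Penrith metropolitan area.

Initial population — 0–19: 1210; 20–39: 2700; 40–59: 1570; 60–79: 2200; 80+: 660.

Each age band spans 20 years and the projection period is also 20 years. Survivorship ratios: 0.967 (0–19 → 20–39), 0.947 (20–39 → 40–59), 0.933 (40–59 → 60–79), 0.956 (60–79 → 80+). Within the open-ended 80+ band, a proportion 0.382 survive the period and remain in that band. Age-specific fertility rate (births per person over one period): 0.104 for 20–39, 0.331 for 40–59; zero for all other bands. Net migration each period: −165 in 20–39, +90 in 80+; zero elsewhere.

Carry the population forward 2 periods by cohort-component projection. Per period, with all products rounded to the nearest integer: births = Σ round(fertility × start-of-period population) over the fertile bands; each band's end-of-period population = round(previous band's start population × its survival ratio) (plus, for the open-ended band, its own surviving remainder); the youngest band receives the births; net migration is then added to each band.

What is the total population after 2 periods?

(Groups numbered youngest = 1 to oldest = 5.)
Period 1.
Births: 2700 * 0.104 = 281, 1570 * 0.331 = 520 — total 801
Group 2: 1210 * 0.967 = 1170
Group 3: 2700 * 0.947 = 2557
Group 4: 1570 * 0.933 = 1465
Group 5: 2200 * 0.956 + 660 * 0.382 = 2103 + 252 = 2355
Net migration: Group 2 − 165 → 1005; Group 5 + 90 → 2445
Giving 801 / 1005 / 2557 / 1465 / 2445.
Period 2.
Births: 1005 * 0.104 = 105, 2557 * 0.331 = 846 — total 951
Group 2: 801 * 0.967 = 775
Group 3: 1005 * 0.947 = 952
Group 4: 2557 * 0.933 = 2386
Group 5: 1465 * 0.956 + 2445 * 0.382 = 1401 + 934 = 2335
Net migration: Group 2 − 165 → 610; Group 5 + 90 → 2425
Giving 951 / 610 / 952 / 2386 / 2425.
Total after period 2: 951 + 610 + 952 + 2386 + 2425 = 7324

7324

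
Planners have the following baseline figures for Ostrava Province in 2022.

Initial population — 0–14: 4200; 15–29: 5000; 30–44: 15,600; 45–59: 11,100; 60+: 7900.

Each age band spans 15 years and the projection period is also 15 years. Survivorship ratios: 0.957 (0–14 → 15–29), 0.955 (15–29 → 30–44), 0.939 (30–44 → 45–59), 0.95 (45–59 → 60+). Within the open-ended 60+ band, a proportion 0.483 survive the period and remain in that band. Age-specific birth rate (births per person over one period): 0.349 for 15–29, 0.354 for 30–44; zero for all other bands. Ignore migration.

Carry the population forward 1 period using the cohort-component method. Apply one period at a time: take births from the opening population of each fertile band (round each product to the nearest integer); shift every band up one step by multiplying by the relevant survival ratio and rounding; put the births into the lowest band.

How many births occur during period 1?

7267

Period 1.
Births: 5000 × 0.349 = 1745, 15600 × 0.354 = 5522 → total 7267
15–29: 4200 × 0.957 = 4019
30–44: 5000 × 0.955 = 4775
45–59: 15600 × 0.939 = 14648
60+: 11100 × 0.95 + 7900 × 0.483 = 10545 + 3816 = 14361
Population now: 0–14=7267, 15–29=4019, 30–44=4775, 45–59=14648, 60+=14361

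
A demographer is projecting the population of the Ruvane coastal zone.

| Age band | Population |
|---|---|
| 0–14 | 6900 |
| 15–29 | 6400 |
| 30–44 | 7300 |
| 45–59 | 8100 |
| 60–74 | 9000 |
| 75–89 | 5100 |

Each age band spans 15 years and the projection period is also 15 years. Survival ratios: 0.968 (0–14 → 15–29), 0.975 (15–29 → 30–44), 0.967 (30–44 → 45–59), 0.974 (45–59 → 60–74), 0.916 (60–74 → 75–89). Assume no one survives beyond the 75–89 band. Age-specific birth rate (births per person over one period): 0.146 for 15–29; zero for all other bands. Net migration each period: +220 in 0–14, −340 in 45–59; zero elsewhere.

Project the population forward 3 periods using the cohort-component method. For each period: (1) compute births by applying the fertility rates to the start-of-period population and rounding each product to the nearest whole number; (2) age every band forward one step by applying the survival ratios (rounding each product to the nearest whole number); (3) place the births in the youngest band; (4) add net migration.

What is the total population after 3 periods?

20126

After projecting period 1:
Births: 6400 * 0.146 = 934
15–29: 6900 * 0.968 = 6679
30–44: 6400 * 0.975 = 6240
45–59: 7300 * 0.967 = 7059
60–74: 8100 * 0.974 = 7889
75–89: 9000 * 0.916 = 8244
Net migration: 0–14 + 220 → 1154; 45–59 − 340 → 6719
→ [1154, 6679, 6240, 6719, 7889, 8244]
After projecting period 2:
Births: 6679 * 0.146 = 975
15–29: 1154 * 0.968 = 1117
30–44: 6679 * 0.975 = 6512
45–59: 6240 * 0.967 = 6034
60–74: 6719 * 0.974 = 6544
75–89: 7889 * 0.916 = 7226
Net migration: 0–14 + 220 → 1195; 45–59 − 340 → 5694
→ [1195, 1117, 6512, 5694, 6544, 7226]
After projecting period 3:
Births: 1117 * 0.146 = 163
15–29: 1195 * 0.968 = 1157
30–44: 1117 * 0.975 = 1089
45–59: 6512 * 0.967 = 6297
60–74: 5694 * 0.974 = 5546
75–89: 6544 * 0.916 = 5994
Net migration: 0–14 + 220 → 383; 45–59 − 340 → 5957
→ [383, 1157, 1089, 5957, 5546, 5994]
Total after period 3: 383 + 1157 + 1089 + 5957 + 5546 + 5994 = 20126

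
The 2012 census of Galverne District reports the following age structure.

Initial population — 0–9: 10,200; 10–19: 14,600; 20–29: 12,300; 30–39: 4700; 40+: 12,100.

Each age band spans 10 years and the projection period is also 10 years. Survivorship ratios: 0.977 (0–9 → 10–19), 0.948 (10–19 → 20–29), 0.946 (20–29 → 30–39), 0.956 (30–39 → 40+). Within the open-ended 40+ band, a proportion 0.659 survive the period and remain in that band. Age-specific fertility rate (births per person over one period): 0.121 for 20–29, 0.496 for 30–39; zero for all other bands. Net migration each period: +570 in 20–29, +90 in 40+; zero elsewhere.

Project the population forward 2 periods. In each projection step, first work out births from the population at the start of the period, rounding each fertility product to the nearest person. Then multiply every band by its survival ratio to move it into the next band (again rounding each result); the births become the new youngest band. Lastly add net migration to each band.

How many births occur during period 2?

7515

— Period 1 —
Births: 12300 × 0.121 = 1488 ; 4700 × 0.496 = 2331 ⇒ total 3819
10–19: 10200 × 0.977 = 9965
20–29: 14600 × 0.948 = 13841
30–39: 12300 × 0.946 = 11636
40+: 4700 × 0.956 + 12100 × 0.659 = 4493 + 7974 = 12467
Net migration: 20–29 + 570 → 14411; 40+ + 90 → 12557
Giving 3819 / 9965 / 14411 / 11636 / 12557.
— Period 2 —
Births: 14411 × 0.121 = 1744 ; 11636 × 0.496 = 5771 ⇒ total 7515
10–19: 3819 × 0.977 = 3731
20–29: 9965 × 0.948 = 9447
30–39: 14411 × 0.946 = 13633
40+: 11636 × 0.956 + 12557 × 0.659 = 11124 + 8275 = 19399
Net migration: 20–29 + 570 → 10017; 40+ + 90 → 19489
Giving 7515 / 3731 / 10017 / 13633 / 19489.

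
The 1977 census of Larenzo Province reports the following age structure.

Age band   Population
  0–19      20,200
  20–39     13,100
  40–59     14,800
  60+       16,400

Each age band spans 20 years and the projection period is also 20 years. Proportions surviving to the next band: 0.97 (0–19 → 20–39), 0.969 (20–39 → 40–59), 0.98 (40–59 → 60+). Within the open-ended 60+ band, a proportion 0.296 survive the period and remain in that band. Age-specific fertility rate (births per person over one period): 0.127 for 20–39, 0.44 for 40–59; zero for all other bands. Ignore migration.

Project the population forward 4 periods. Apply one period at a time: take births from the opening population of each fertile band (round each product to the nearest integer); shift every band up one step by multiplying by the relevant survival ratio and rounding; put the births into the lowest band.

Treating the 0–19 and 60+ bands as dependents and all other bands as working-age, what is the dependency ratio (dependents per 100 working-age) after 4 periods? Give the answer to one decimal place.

(Bands numbered youngest = 1 to oldest = 4.)
[period 1]
Births: 13100 * 0.127 = 1664, 14800 * 0.44 = 6512 → 8176
Band 2: 20200 * 0.97 = 19594
Band 3: 13100 * 0.969 = 12694
Band 4: 14800 * 0.98 + 16400 * 0.296 = 14504 + 4854 = 19358
→ [8176, 19594, 12694, 19358]
[period 2]
Births: 19594 * 0.127 = 2488, 12694 * 0.44 = 5585 → 8073
Band 2: 8176 * 0.97 = 7931
Band 3: 19594 * 0.969 = 18987
Band 4: 12694 * 0.98 + 19358 * 0.296 = 12440 + 5730 = 18170
→ [8073, 7931, 18987, 18170]
[period 3]
Births: 7931 * 0.127 = 1007, 18987 * 0.44 = 8354 → 9361
Band 2: 8073 * 0.97 = 7831
Band 3: 7931 * 0.969 = 7685
Band 4: 18987 * 0.98 + 18170 * 0.296 = 18607 + 5378 = 23985
→ [9361, 7831, 7685, 23985]
[period 4]
Births: 7831 * 0.127 = 995, 7685 * 0.44 = 3381 → 4376
Band 2: 9361 * 0.97 = 9080
Band 3: 7831 * 0.969 = 7588
Band 4: 7685 * 0.98 + 23985 * 0.296 = 7531 + 7100 = 14631
→ [4376, 9080, 7588, 14631]
Dependents (band 0–19 + band 60+) = 4376 + 14631 = 19007; working-age = 16668; ratio = 19007/16668 × 100 = 114.0

114.0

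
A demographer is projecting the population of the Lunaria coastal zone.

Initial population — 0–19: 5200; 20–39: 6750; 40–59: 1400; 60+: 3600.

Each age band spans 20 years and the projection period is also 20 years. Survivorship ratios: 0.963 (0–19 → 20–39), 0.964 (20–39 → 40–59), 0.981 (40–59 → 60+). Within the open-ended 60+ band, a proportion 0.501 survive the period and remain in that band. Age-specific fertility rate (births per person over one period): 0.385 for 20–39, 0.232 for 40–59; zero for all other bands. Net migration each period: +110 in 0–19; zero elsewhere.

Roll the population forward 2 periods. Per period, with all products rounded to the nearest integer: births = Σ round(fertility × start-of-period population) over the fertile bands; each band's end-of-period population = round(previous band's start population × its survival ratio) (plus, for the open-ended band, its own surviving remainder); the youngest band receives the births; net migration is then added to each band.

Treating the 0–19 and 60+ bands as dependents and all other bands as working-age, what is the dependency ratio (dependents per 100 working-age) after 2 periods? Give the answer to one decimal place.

148.7

After projecting period 1:
Births: 6750 * 0.385 = 2599  |  1400 * 0.232 = 325 → 2924
20–39: 5200 * 0.963 = 5008
40–59: 6750 * 0.964 = 6507
60+: 1400 * 0.981 + 3600 * 0.501 = 1373 + 1804 = 3177
Net migration: 0–19 + 110 → 3034
End of period: [3034, 5008, 6507, 3177]
After projecting period 2:
Births: 5008 * 0.385 = 1928  |  6507 * 0.232 = 1510 → 3438
20–39: 3034 * 0.963 = 2922
40–59: 5008 * 0.964 = 4828
60+: 6507 * 0.981 + 3177 * 0.501 = 6383 + 1592 = 7975
Net migration: 0–19 + 110 → 3548
End of period: [3548, 2922, 4828, 7975]
Dependents (band 0–19 + band 60+) = 3548 + 7975 = 11523; working-age = 7750; ratio = 11523/7750 × 100 = 148.7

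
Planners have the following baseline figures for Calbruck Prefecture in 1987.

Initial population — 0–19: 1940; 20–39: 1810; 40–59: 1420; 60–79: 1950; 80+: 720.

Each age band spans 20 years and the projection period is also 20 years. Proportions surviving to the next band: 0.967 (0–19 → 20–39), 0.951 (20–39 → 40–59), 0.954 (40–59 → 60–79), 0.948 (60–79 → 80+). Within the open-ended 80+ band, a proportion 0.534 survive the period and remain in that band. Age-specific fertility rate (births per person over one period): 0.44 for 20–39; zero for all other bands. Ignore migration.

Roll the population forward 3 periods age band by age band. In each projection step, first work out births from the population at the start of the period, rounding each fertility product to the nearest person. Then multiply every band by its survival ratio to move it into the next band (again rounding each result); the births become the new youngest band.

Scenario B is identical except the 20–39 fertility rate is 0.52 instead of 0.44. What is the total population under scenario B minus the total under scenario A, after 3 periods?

413

Numbering the bands 1..5 from youngest to oldest:
Period 1:
Births: 1810 × 0.44 = 796
Band 2: 1940 × 0.967 = 1876
Band 3: 1810 × 0.951 = 1721
Band 4: 1420 × 0.954 = 1355
Band 5: 1950 × 0.948 + 720 × 0.534 = 1849 + 384 = 2233
Population now: 0–19=796, 20–39=1876, 40–59=1721, 60–79=1355, 80+=2233
Period 2:
Births: 1876 × 0.44 = 825
Band 2: 796 × 0.967 = 770
Band 3: 1876 × 0.951 = 1784
Band 4: 1721 × 0.954 = 1642
Band 5: 1355 × 0.948 + 2233 × 0.534 = 1285 + 1192 = 2477
Population now: 0–19=825, 20–39=770, 40–59=1784, 60–79=1642, 80+=2477
Period 3:
Births: 770 × 0.44 = 339
Band 2: 825 × 0.967 = 798
Band 3: 770 × 0.951 = 732
Band 4: 1784 × 0.954 = 1702
Band 5: 1642 × 0.948 + 2477 × 0.534 = 1557 + 1323 = 2880
Population now: 0–19=339, 20–39=798, 40–59=732, 60–79=1702, 80+=2880
Scenario A total after 3 periods: 6451
Scenario B projection —
Period 1:
Births: 1810 × 0.52 = 941
Band 2: 1940 × 0.967 = 1876
Band 3: 1810 × 0.951 = 1721
Band 4: 1420 × 0.954 = 1355
Band 5: 1950 × 0.948 + 720 × 0.534 = 1849 + 384 = 2233
Population now: 0–19=941, 20–39=1876, 40–59=1721, 60–79=1355, 80+=2233
Period 2:
Births: 1876 × 0.52 = 976
Band 2: 941 × 0.967 = 910
Band 3: 1876 × 0.951 = 1784
Band 4: 1721 × 0.954 = 1642
Band 5: 1355 × 0.948 + 2233 × 0.534 = 1285 + 1192 = 2477
Population now: 0–19=976, 20–39=910, 40–59=1784, 60–79=1642, 80+=2477
Period 3:
Births: 910 × 0.52 = 473
Band 2: 976 × 0.967 = 944
Band 3: 910 × 0.951 = 865
Band 4: 1784 × 0.954 = 1702
Band 5: 1642 × 0.948 + 2477 × 0.534 = 1557 + 1323 = 2880
Population now: 0–19=473, 20–39=944, 40–59=865, 60–79=1702, 80+=2880
Scenario B total after 3 periods: 6864
Difference B − A = 6864 − 6451 = 413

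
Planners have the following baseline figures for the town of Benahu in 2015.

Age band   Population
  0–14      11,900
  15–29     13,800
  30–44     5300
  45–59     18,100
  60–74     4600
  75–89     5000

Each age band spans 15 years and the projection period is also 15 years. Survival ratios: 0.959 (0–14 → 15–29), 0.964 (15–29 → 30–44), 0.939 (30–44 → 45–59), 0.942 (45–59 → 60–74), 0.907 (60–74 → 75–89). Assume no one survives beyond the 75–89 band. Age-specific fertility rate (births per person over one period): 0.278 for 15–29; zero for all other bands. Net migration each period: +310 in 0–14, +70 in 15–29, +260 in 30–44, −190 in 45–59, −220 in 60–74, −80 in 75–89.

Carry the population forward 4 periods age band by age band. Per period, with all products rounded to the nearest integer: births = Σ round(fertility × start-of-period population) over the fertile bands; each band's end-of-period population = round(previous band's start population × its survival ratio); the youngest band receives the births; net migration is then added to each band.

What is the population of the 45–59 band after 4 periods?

Numbering the bands 1..6 from youngest to oldest:
Period 1.
Births: 13800 × 0.278 = 3836
Band 2: 11900 × 0.959 = 11412
Band 3: 13800 × 0.964 = 13303
Band 4: 5300 × 0.939 = 4977
Band 5: 18100 × 0.942 = 17050
Band 6: 4600 × 0.907 = 4172
Net migration: Band 1 + 310 → 4146; Band 2 + 70 → 11482; Band 3 + 260 → 13563; Band 4 − 190 → 4787; Band 5 − 220 → 16830; Band 6 − 80 → 4092
Population now: 0–14=4146, 15–29=11482, 30–44=13563, 45–59=4787, 60–74=16830, 75–89=4092
Period 2.
Births: 11482 × 0.278 = 3192
Band 2: 4146 × 0.959 = 3976
Band 3: 11482 × 0.964 = 11069
Band 4: 13563 × 0.939 = 12736
Band 5: 4787 × 0.942 = 4509
Band 6: 16830 × 0.907 = 15265
Net migration: Band 1 + 310 → 3502; Band 2 + 70 → 4046; Band 3 + 260 → 11329; Band 4 − 190 → 12546; Band 5 − 220 → 4289; Band 6 − 80 → 15185
Population now: 0–14=3502, 15–29=4046, 30–44=11329, 45–59=12546, 60–74=4289, 75–89=15185
Period 3.
Births: 4046 × 0.278 = 1125
Band 2: 3502 × 0.959 = 3358
Band 3: 4046 × 0.964 = 3900
Band 4: 11329 × 0.939 = 10638
Band 5: 12546 × 0.942 = 11818
Band 6: 4289 × 0.907 = 3890
Net migration: Band 1 + 310 → 1435; Band 2 + 70 → 3428; Band 3 + 260 → 4160; Band 4 − 190 → 10448; Band 5 − 220 → 11598; Band 6 − 80 → 3810
Population now: 0–14=1435, 15–29=3428, 30–44=4160, 45–59=10448, 60–74=11598, 75–89=3810
Period 4.
Births: 3428 × 0.278 = 953
Band 2: 1435 × 0.959 = 1376
Band 3: 3428 × 0.964 = 3305
Band 4: 4160 × 0.939 = 3906
Band 5: 10448 × 0.942 = 9842
Band 6: 11598 × 0.907 = 10519
Net migration: Band 1 + 310 → 1263; Band 2 + 70 → 1446; Band 3 + 260 → 3565; Band 4 − 190 → 3716; Band 5 − 220 → 9622; Band 6 − 80 → 10439
Population now: 0–14=1263, 15–29=1446, 30–44=3565, 45–59=3716, 60–74=9622, 75–89=10439

3716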